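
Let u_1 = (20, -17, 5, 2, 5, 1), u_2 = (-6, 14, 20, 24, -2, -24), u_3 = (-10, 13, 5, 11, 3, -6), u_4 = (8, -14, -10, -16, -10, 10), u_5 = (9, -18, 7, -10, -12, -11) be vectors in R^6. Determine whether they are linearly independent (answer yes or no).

yes

Form the matrix with these vectors as rows and row reduce.
R2 ← R2 + (3/10)·R1: [0, 89/10, 43/2, 123/5, -1/2, -237/10]
R3 ← R3 + (1/2)·R1: [0, 9/2, 15/2, 12, 11/2, -11/2]
R4 ← R4 − (2/5)·R1: [0, -36/5, -12, -84/5, -12, 48/5]
R5 ← R5 − (9/20)·R1: [0, -207/20, 19/4, -109/10, -57/4, -229/20]
R3 ← R3 − (45/89)·R2: [0, 0, -300/89, -39/89, 512/89, 577/89]
R4 ← R4 + (72/89)·R2: [0, 0, 480/89, 276/89, -1104/89, -852/89]
R5 ← R5 + (207/178)·R2: [0, 0, 2648/89, 1576/89, -1320/89, -3472/89]
R4 ← R4 + (8/5)·R3: [0, 0, 0, 12/5, -16/5, 4/5]
R5 ← R5 + (662/75)·R3: [0, 0, 0, 346/25, 2696/75, 1366/75]
R5 ← R5 − (173/30)·R4: [0, 0, 0, 0, 272/5, 68/5]
5 nonzero rows, so the 5 vectors span a space of dimension 5.
Since 5 = 5, the vectors are linearly independent.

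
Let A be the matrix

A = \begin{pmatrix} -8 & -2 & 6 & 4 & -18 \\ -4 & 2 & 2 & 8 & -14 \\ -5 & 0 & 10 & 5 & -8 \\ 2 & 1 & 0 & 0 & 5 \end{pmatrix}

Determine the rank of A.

Row reduce to echelon form.
R2 ← R2 − (1/2)·R1: [0, 3, -1, 6, -5]
R3 ← R3 − (5/8)·R1: [0, 5/4, 25/4, 5/2, 13/4]
R4 ← R4 + (1/4)·R1: [0, 1/2, 3/2, 1, 1/2]
R3 ← R3 − (5/12)·R2: [0, 0, 20/3, 0, 16/3]
R4 ← R4 − (1/6)·R2: [0, 0, 5/3, 0, 4/3]
R4 ← R4 − (1/4)·R3: [0, 0, 0, 0, 0]
Echelon form has 3 nonzero rows, so rank(A) = 3.

3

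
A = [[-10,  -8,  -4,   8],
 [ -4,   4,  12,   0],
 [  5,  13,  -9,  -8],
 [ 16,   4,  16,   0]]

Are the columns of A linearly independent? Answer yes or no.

Row reduce A to echelon form.
R2 ← R2 − (2/5)·R1: [0, 36/5, 68/5, -16/5]
R3 ← R3 + (1/2)·R1: [0, 9, -11, -4]
R4 ← R4 + (8/5)·R1: [0, -44/5, 48/5, 64/5]
R3 ← R3 − (5/4)·R2: [0, 0, -28, 0]
R4 ← R4 + (11/9)·R2: [0, 0, 236/9, 80/9]
R4 ← R4 + (59/63)·R3: [0, 0, 0, 80/9]
4 pivots among 4 columns.
Every column is a pivot column, so the columns are linearly independent.

yes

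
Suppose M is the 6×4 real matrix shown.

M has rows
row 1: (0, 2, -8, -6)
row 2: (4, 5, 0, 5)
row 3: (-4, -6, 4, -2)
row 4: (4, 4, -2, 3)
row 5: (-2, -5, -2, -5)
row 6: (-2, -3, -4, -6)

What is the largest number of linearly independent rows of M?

3

Row reduce to echelon form.
Swap R1 ↔ R2
R3 ← R3 + R1: [0, -1, 4, 3]
R4 ← R4 − R1: [0, -1, -2, -2]
R5 ← R5 + (1/2)·R1: [0, -5/2, -2, -5/2]
R6 ← R6 + (1/2)·R1: [0, -1/2, -4, -7/2]
R3 ← R3 + (1/2)·R2: [0, 0, 0, 0]
R4 ← R4 + (1/2)·R2: [0, 0, -6, -5]
R5 ← R5 + (5/4)·R2: [0, 0, -12, -10]
R6 ← R6 + (1/4)·R2: [0, 0, -6, -5]
Swap R3 ↔ R4
R5 ← R5 − (2)·R3: [0, 0, 0, 0]
R6 ← R6 − R3: [0, 0, 0, 0]
Echelon form has 3 nonzero rows, so rank(M) = 3.
The rank gives the maximum number of linearly independent rows: 3.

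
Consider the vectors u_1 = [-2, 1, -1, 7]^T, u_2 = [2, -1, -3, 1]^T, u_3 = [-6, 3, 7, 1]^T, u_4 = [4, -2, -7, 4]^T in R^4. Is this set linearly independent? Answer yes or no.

no

Form the matrix with these vectors as rows and row reduce.
R2 ← R2 + R1: [0, 0, -4, 8]
R3 ← R3 − (3)·R1: [0, 0, 10, -20]
R4 ← R4 + (2)·R1: [0, 0, -9, 18]
R3 ← R3 + (5/2)·R2: [0, 0, 0, 0]
R4 ← R4 − (9/4)·R2: [0, 0, 0, 0]
2 nonzero rows, so the 4 vectors span a space of dimension 2.
Since 2 < 4, the vectors are linearly dependent.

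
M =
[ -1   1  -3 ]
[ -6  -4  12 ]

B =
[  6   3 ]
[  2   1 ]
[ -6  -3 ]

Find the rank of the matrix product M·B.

First compute MB:
[[ 14,   7],
 [-116, -58]]
Now row reduce the product.
R2 ← R2 + (58/7)·R1: [0, 0]
1 nonzero row, so rank(MB) = 1.

1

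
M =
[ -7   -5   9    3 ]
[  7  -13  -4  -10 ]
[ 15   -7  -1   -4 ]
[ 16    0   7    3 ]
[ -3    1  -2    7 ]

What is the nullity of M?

0

Row reduce to echelon form.
R2 ← R2 + R1: [0, -18, 5, -7]
R3 ← R3 + (15/7)·R1: [0, -124/7, 128/7, 17/7]
R4 ← R4 + (16/7)·R1: [0, -80/7, 193/7, 69/7]
R5 ← R5 − (3/7)·R1: [0, 22/7, -41/7, 40/7]
R3 ← R3 − (62/63)·R2: [0, 0, 842/63, 587/63]
R4 ← R4 − (40/63)·R2: [0, 0, 1537/63, 901/63]
R5 ← R5 + (11/63)·R2: [0, 0, -314/63, 283/63]
R4 ← R4 − (1537/842)·R3: [0, 0, 0, -2279/842]
R5 ← R5 + (157/421)·R3: [0, 0, 0, 3354/421]
R5 ← R5 + (156/53)·R4: [0, 0, 0, 0]
4 nonzero rows, so rank(M) = 4.
M has 4 columns; by rank–nullity, nullity = 4 − 4 = 0.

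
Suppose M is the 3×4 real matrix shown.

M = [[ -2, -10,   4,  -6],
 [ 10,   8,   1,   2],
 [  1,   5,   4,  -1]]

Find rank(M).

3

Row reduce to echelon form.
R2 ← R2 + (5)·R1: [0, -42, 21, -28]
R3 ← R3 + (1/2)·R1: [0, 0, 6, -4]
Echelon form has 3 nonzero rows, so rank(M) = 3.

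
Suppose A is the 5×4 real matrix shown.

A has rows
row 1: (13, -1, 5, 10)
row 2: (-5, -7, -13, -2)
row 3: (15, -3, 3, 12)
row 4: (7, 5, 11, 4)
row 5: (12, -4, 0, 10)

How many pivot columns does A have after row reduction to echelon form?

Row reduce to echelon form.
R2 ← R2 + (5/13)·R1: [0, -96/13, -144/13, 24/13]
R3 ← R3 − (15/13)·R1: [0, -24/13, -36/13, 6/13]
R4 ← R4 − (7/13)·R1: [0, 72/13, 108/13, -18/13]
R5 ← R5 − (12/13)·R1: [0, -40/13, -60/13, 10/13]
R3 ← R3 − (1/4)·R2: [0, 0, 0, 0]
R4 ← R4 + (3/4)·R2: [0, 0, 0, 0]
R5 ← R5 − (5/12)·R2: [0, 0, 0, 0]
Echelon form has 2 nonzero rows, so rank(A) = 2.
Each nonzero row contributes one pivot column: 2 pivot columns.

2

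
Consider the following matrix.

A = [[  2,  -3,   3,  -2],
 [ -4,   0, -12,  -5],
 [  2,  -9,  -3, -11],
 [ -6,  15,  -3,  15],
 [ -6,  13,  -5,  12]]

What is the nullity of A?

2

Row reduce to echelon form.
R2 ← R2 + (2)·R1: [0, -6, -6, -9]
R3 ← R3 − R1: [0, -6, -6, -9]
R4 ← R4 + (3)·R1: [0, 6, 6, 9]
R5 ← R5 + (3)·R1: [0, 4, 4, 6]
R3 ← R3 − R2: [0, 0, 0, 0]
R4 ← R4 + R2: [0, 0, 0, 0]
R5 ← R5 + (2/3)·R2: [0, 0, 0, 0]
2 nonzero rows, so rank(A) = 2.
A has 4 columns; by rank–nullity, nullity = 4 − 2 = 2.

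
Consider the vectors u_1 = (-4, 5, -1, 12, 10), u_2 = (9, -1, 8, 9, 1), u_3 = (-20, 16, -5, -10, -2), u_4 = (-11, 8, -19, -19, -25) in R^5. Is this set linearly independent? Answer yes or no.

Form the matrix with these vectors as rows and row reduce.
R2 ← R2 + (9/4)·R1: [0, 41/4, 23/4, 36, 47/2]
R3 ← R3 − (5)·R1: [0, -9, 0, -70, -52]
R4 ← R4 − (11/4)·R1: [0, -23/4, -65/4, -52, -105/2]
R3 ← R3 + (36/41)·R2: [0, 0, 207/41, -1574/41, -1286/41]
R4 ← R4 + (23/41)·R2: [0, 0, -534/41, -1304/41, -1612/41]
R4 ← R4 + (178/69)·R3: [0, 0, 0, -9028/69, -8296/69]
4 nonzero rows, so the 4 vectors span a space of dimension 4.
Since 4 = 4, the vectors are linearly independent.

yes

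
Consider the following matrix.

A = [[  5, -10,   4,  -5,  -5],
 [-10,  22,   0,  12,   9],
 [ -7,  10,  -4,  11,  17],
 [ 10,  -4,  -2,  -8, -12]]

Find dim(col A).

4

Row reduce to echelon form.
R2 ← R2 + (2)·R1: [0, 2, 8, 2, -1]
R3 ← R3 + (7/5)·R1: [0, -4, 8/5, 4, 10]
R4 ← R4 − (2)·R1: [0, 16, -10, 2, -2]
R3 ← R3 + (2)·R2: [0, 0, 88/5, 8, 8]
R4 ← R4 − (8)·R2: [0, 0, -74, -14, 6]
R4 ← R4 + (185/44)·R3: [0, 0, 0, 216/11, 436/11]
Echelon form has 4 nonzero rows, so rank(A) = 4.
The column space has dimension equal to the rank: 4.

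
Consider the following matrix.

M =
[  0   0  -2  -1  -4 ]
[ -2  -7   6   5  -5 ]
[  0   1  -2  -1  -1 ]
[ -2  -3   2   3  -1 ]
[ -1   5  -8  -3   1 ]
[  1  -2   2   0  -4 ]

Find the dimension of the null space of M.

Row reduce to echelon form.
Swap R1 ↔ R2
R4 ← R4 − R1: [0, 4, -4, -2, 4]
R5 ← R5 − (1/2)·R1: [0, 17/2, -11, -11/2, 7/2]
R6 ← R6 + (1/2)·R1: [0, -11/2, 5, 5/2, -13/2]
Swap R2 ↔ R3
R4 ← R4 − (4)·R2: [0, 0, 4, 2, 8]
R5 ← R5 − (17/2)·R2: [0, 0, 6, 3, 12]
R6 ← R6 + (11/2)·R2: [0, 0, -6, -3, -12]
R4 ← R4 + (2)·R3: [0, 0, 0, 0, 0]
R5 ← R5 + (3)·R3: [0, 0, 0, 0, 0]
R6 ← R6 − (3)·R3: [0, 0, 0, 0, 0]
3 nonzero rows, so rank(M) = 3.
M has 5 columns; by rank–nullity, nullity = 5 − 3 = 2.

2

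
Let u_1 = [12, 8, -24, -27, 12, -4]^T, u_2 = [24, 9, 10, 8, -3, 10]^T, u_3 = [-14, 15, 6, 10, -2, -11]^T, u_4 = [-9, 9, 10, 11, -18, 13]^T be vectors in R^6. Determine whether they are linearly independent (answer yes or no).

Form the matrix with these vectors as rows and row reduce.
R2 ← R2 − (2)·R1: [0, -7, 58, 62, -27, 18]
R3 ← R3 + (7/6)·R1: [0, 73/3, -22, -43/2, 12, -47/3]
R4 ← R4 + (3/4)·R1: [0, 15, -8, -37/4, -9, 10]
R3 ← R3 + (73/21)·R2: [0, 0, 3772/21, 8149/42, -573/7, 985/21]
R4 ← R4 + (15/7)·R2: [0, 0, 814/7, 3461/28, -468/7, 340/7]
R4 ← R4 − (1221/1886)·R3: [0, 0, 0, -1890/943, -26145/1886, 34335/1886]
4 nonzero rows, so the 4 vectors span a space of dimension 4.
Since 4 = 4, the vectors are linearly independent.

yes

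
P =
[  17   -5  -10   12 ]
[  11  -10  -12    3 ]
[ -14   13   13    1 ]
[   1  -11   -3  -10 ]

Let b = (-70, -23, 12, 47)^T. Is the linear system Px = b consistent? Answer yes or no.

Row reduce the augmented matrix [P | b].
R2 ← R2 − (11/17)·R1: [0, -115/17, -94/17, -81/17, 379/17]
R3 ← R3 + (14/17)·R1: [0, 151/17, 81/17, 185/17, -776/17]
R4 ← R4 − (1/17)·R1: [0, -182/17, -41/17, -182/17, 869/17]
R3 ← R3 + (151/115)·R2: [0, 0, -287/115, 532/115, -1883/115]
R4 ← R4 − (182/115)·R2: [0, 0, 729/115, -364/115, 1821/115]
R4 ← R4 + (729/287)·R3: [0, 0, 0, 352/41, -1056/41]
The echelon form has 4 nonzero rows, and every pivot lies in the first 4 columns, so rank(P) = rank([P|b]) = 4.
The system is consistent.

yes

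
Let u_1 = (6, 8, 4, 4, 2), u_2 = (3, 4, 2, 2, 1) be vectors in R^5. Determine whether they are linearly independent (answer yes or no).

Form the matrix with these vectors as rows and row reduce.
R2 ← R2 − (1/2)·R1: [0, 0, 0, 0, 0]
1 nonzero row, so the 2 vectors span a space of dimension 1.
Since 1 < 2, the vectors are linearly dependent.

no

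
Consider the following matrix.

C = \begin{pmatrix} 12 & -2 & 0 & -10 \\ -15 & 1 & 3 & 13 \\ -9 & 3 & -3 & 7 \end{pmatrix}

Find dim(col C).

2

Row reduce to echelon form.
R2 ← R2 + (5/4)·R1: [0, -3/2, 3, 1/2]
R3 ← R3 + (3/4)·R1: [0, 3/2, -3, -1/2]
R3 ← R3 + R2: [0, 0, 0, 0]
Echelon form has 2 nonzero rows, so rank(C) = 2.
The column space has dimension equal to the rank: 2.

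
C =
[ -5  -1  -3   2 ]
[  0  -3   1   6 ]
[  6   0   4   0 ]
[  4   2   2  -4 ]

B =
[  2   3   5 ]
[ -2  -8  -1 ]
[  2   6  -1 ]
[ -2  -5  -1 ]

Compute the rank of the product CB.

2

First compute CB:
[[-18, -35, -23],
 [ -4,   0,  -4],
 [ 20,  42,  26],
 [ 16,  28,  20]]
Now row reduce the product.
R2 ← R2 − (2/9)·R1: [0, 70/9, 10/9]
R3 ← R3 + (10/9)·R1: [0, 28/9, 4/9]
R4 ← R4 + (8/9)·R1: [0, -28/9, -4/9]
R3 ← R3 − (2/5)·R2: [0, 0, 0]
R4 ← R4 + (2/5)·R2: [0, 0, 0]
2 nonzero rows, so rank(CB) = 2.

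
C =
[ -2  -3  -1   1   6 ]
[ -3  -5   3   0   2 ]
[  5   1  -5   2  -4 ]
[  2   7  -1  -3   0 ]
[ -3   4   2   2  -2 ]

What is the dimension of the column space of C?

Row reduce to echelon form.
R2 ← R2 − (3/2)·R1: [0, -1/2, 9/2, -3/2, -7]
R3 ← R3 + (5/2)·R1: [0, -13/2, -15/2, 9/2, 11]
R4 ← R4 + R1: [0, 4, -2, -2, 6]
R5 ← R5 − (3/2)·R1: [0, 17/2, 7/2, 1/2, -11]
R3 ← R3 − (13)·R2: [0, 0, -66, 24, 102]
R4 ← R4 + (8)·R2: [0, 0, 34, -14, -50]
R5 ← R5 + (17)·R2: [0, 0, 80, -25, -130]
R4 ← R4 + (17/33)·R3: [0, 0, 0, -18/11, 28/11]
R5 ← R5 + (40/33)·R3: [0, 0, 0, 45/11, -70/11]
R5 ← R5 + (5/2)·R4: [0, 0, 0, 0, 0]
Echelon form has 4 nonzero rows, so rank(C) = 4.
The column space has dimension equal to the rank: 4.

4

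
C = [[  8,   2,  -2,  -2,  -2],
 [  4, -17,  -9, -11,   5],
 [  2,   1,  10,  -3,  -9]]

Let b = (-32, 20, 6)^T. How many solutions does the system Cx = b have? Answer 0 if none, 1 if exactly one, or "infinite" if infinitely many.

infinite

Row reduce the augmented matrix [C | b].
R2 ← R2 − (1/2)·R1: [0, -18, -8, -10, 6, 36]
R3 ← R3 − (1/4)·R1: [0, 1/2, 21/2, -5/2, -17/2, 14]
R3 ← R3 + (1/36)·R2: [0, 0, 185/18, -25/9, -25/3, 15]
The echelon form has 3 nonzero rows, and every pivot lies in the first 5 columns, so rank(C) = rank([C|b]) = 3.
The system is consistent.
rank = 3 < 5 unknowns, so there are infinitely many solutions.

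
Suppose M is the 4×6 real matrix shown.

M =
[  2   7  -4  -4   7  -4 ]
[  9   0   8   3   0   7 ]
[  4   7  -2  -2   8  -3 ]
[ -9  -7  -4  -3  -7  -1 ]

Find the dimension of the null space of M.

Row reduce to echelon form.
R2 ← R2 − (9/2)·R1: [0, -63/2, 26, 21, -63/2, 25]
R3 ← R3 − (2)·R1: [0, -7, 6, 6, -6, 5]
R4 ← R4 + (9/2)·R1: [0, 49/2, -22, -21, 49/2, -19]
R3 ← R3 − (2/9)·R2: [0, 0, 2/9, 4/3, 1, -5/9]
R4 ← R4 + (7/9)·R2: [0, 0, -16/9, -14/3, 0, 4/9]
R4 ← R4 + (8)·R3: [0, 0, 0, 6, 8, -4]
4 nonzero rows, so rank(M) = 4.
M has 6 columns; by rank–nullity, nullity = 6 − 4 = 2.

2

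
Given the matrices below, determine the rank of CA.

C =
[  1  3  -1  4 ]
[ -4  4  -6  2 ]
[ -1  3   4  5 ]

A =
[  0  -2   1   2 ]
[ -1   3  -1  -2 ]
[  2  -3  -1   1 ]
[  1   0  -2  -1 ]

First compute CA:
[[ -1,  10,  -9,  -9],
 [-14,  38,  -6, -24],
 [ 10,  -1, -18,  -9]]
Now row reduce the product.
R2 ← R2 − (14)·R1: [0, -102, 120, 102]
R3 ← R3 + (10)·R1: [0, 99, -108, -99]
R3 ← R3 + (33/34)·R2: [0, 0, 144/17, 0]
3 nonzero rows, so rank(CA) = 3.

3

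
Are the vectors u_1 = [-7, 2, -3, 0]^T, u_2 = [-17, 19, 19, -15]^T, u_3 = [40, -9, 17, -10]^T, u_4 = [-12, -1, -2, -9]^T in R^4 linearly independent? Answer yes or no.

Form the matrix with these vectors as rows and row reduce.
R2 ← R2 − (17/7)·R1: [0, 99/7, 184/7, -15]
R3 ← R3 + (40/7)·R1: [0, 17/7, -1/7, -10]
R4 ← R4 − (12/7)·R1: [0, -31/7, 22/7, -9]
R3 ← R3 − (17/99)·R2: [0, 0, -461/99, -245/33]
R4 ← R4 + (31/99)·R2: [0, 0, 1126/99, -452/33]
R4 ← R4 + (1126/461)·R3: [0, 0, 0, -14674/461]
4 nonzero rows, so the 4 vectors span a space of dimension 4.
Since 4 = 4, the vectors are linearly independent.

yes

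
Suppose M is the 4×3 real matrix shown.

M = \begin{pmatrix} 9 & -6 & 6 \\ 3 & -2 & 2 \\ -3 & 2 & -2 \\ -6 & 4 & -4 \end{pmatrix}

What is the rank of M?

Row reduce to echelon form.
R2 ← R2 − (1/3)·R1: [0, 0, 0]
R3 ← R3 + (1/3)·R1: [0, 0, 0]
R4 ← R4 + (2/3)·R1: [0, 0, 0]
Echelon form has 1 nonzero row, so rank(M) = 1.

1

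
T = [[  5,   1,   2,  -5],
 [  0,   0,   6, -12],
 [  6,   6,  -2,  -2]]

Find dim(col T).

3

Row reduce to echelon form.
R3 ← R3 − (6/5)·R1: [0, 24/5, -22/5, 4]
Swap R2 ↔ R3
Echelon form has 3 nonzero rows, so rank(T) = 3.
The column space has dimension equal to the rank: 3.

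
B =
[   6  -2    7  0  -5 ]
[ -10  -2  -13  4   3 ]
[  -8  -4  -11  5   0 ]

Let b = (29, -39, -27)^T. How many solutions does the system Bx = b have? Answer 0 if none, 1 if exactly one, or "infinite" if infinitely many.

Row reduce the augmented matrix [B | b].
R2 ← R2 + (5/3)·R1: [0, -16/3, -4/3, 4, -16/3, 28/3]
R3 ← R3 + (4/3)·R1: [0, -20/3, -5/3, 5, -20/3, 35/3]
R3 ← R3 − (5/4)·R2: [0, 0, 0, 0, 0, 0]
The echelon form has 2 nonzero rows, and every pivot lies in the first 5 columns, so rank(B) = rank([B|b]) = 2.
The system is consistent.
rank = 2 < 5 unknowns, so there are infinitely many solutions.

infinite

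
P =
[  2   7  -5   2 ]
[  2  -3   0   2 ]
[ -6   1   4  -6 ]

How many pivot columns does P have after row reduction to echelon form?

Row reduce to echelon form.
R2 ← R2 − R1: [0, -10, 5, 0]
R3 ← R3 + (3)·R1: [0, 22, -11, 0]
R3 ← R3 + (11/5)·R2: [0, 0, 0, 0]
Echelon form has 2 nonzero rows, so rank(P) = 2.
Each nonzero row contributes one pivot column: 2 pivot columns.

2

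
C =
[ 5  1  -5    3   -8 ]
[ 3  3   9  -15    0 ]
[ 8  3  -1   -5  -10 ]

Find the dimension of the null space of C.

3

Row reduce to echelon form.
R2 ← R2 − (3/5)·R1: [0, 12/5, 12, -84/5, 24/5]
R3 ← R3 − (8/5)·R1: [0, 7/5, 7, -49/5, 14/5]
R3 ← R3 − (7/12)·R2: [0, 0, 0, 0, 0]
2 nonzero rows, so rank(C) = 2.
C has 5 columns; by rank–nullity, nullity = 5 − 2 = 3.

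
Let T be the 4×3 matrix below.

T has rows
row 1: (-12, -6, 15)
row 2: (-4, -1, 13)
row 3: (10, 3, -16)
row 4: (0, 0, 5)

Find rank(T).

Row reduce to echelon form.
R2 ← R2 − (1/3)·R1: [0, 1, 8]
R3 ← R3 + (5/6)·R1: [0, -2, -7/2]
R3 ← R3 + (2)·R2: [0, 0, 25/2]
R4 ← R4 − (2/5)·R3: [0, 0, 0]
Echelon form has 3 nonzero rows, so rank(T) = 3.

3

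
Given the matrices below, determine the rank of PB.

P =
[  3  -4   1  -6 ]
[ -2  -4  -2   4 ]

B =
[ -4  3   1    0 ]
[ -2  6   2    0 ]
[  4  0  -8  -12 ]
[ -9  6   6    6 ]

2

First compute PB:
[[ 54, -51, -49, -48],
 [-28,  -6,  30,  48]]
Now row reduce the product.
R2 ← R2 + (14/27)·R1: [0, -292/9, 124/27, 208/9]
2 nonzero rows, so rank(PB) = 2.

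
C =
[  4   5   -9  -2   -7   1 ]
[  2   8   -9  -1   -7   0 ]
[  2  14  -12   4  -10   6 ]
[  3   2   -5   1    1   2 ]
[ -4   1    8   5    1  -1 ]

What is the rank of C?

5

Row reduce to echelon form.
R2 ← R2 − (1/2)·R1: [0, 11/2, -9/2, 0, -7/2, -1/2]
R3 ← R3 − (1/2)·R1: [0, 23/2, -15/2, 5, -13/2, 11/2]
R4 ← R4 − (3/4)·R1: [0, -7/4, 7/4, 5/2, 25/4, 5/4]
R5 ← R5 + R1: [0, 6, -1, 3, -6, 0]
R3 ← R3 − (23/11)·R2: [0, 0, 21/11, 5, 9/11, 72/11]
R4 ← R4 + (7/22)·R2: [0, 0, 7/22, 5/2, 113/22, 12/11]
R5 ← R5 − (12/11)·R2: [0, 0, 43/11, 3, -24/11, 6/11]
R4 ← R4 − (1/6)·R3: [0, 0, 0, 5/3, 5, 0]
R5 ← R5 − (43/21)·R3: [0, 0, 0, -152/21, -27/7, -90/7]
R5 ← R5 + (152/35)·R4: [0, 0, 0, 0, 125/7, -90/7]
Echelon form has 5 nonzero rows, so rank(C) = 5.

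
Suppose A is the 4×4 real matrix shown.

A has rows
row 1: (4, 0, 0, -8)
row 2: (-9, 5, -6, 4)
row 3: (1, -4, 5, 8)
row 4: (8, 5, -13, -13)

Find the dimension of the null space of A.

0

Row reduce to echelon form.
R2 ← R2 + (9/4)·R1: [0, 5, -6, -14]
R3 ← R3 − (1/4)·R1: [0, -4, 5, 10]
R4 ← R4 − (2)·R1: [0, 5, -13, 3]
R3 ← R3 + (4/5)·R2: [0, 0, 1/5, -6/5]
R4 ← R4 − R2: [0, 0, -7, 17]
R4 ← R4 + (35)·R3: [0, 0, 0, -25]
4 nonzero rows, so rank(A) = 4.
A has 4 columns; by rank–nullity, nullity = 4 − 4 = 0.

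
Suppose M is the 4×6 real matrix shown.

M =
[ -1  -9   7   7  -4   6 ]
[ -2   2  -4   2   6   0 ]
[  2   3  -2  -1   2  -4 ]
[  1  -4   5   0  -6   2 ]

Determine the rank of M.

3

Row reduce to echelon form.
R2 ← R2 − (2)·R1: [0, 20, -18, -12, 14, -12]
R3 ← R3 + (2)·R1: [0, -15, 12, 13, -6, 8]
R4 ← R4 + R1: [0, -13, 12, 7, -10, 8]
R3 ← R3 + (3/4)·R2: [0, 0, -3/2, 4, 9/2, -1]
R4 ← R4 + (13/20)·R2: [0, 0, 3/10, -4/5, -9/10, 1/5]
R4 ← R4 + (1/5)·R3: [0, 0, 0, 0, 0, 0]
Echelon form has 3 nonzero rows, so rank(M) = 3.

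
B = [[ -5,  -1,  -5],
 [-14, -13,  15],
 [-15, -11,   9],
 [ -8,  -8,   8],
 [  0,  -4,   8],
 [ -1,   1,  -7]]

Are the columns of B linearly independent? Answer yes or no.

Row reduce B to echelon form.
R2 ← R2 − (14/5)·R1: [0, -51/5, 29]
R3 ← R3 − (3)·R1: [0, -8, 24]
R4 ← R4 − (8/5)·R1: [0, -32/5, 16]
R6 ← R6 − (1/5)·R1: [0, 6/5, -6]
R3 ← R3 − (40/51)·R2: [0, 0, 64/51]
R4 ← R4 − (32/51)·R2: [0, 0, -112/51]
R5 ← R5 − (20/51)·R2: [0, 0, -172/51]
R6 ← R6 + (2/17)·R2: [0, 0, -44/17]
R4 ← R4 + (7/4)·R3: [0, 0, 0]
R5 ← R5 + (43/16)·R3: [0, 0, 0]
R6 ← R6 + (33/16)·R3: [0, 0, 0]
3 pivots among 3 columns.
Every column is a pivot column, so the columns are linearly independent.

yes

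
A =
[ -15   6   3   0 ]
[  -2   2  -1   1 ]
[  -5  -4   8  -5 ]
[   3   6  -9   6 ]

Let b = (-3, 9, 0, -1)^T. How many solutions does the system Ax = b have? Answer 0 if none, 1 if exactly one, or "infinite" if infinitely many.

0

Row reduce the augmented matrix [A | b].
R2 ← R2 − (2/15)·R1: [0, 6/5, -7/5, 1, 47/5]
R3 ← R3 − (1/3)·R1: [0, -6, 7, -5, 1]
R4 ← R4 + (1/5)·R1: [0, 36/5, -42/5, 6, -8/5]
R3 ← R3 + (5)·R2: [0, 0, 0, 0, 48]
R4 ← R4 − (6)·R2: [0, 0, 0, 0, -58]
R4 ← R4 + (29/24)·R3: [0, 0, 0, 0, 0]
The echelon form has 3 nonzero rows; the last pivot sits in the augmented column, so rank(A) = 2 but rank([A|b]) = 3.
Since the ranks differ, the system is inconsistent.
It has no solutions.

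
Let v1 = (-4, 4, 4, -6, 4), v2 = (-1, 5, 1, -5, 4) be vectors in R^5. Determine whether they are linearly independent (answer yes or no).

Form the matrix with these vectors as rows and row reduce.
R2 ← R2 − (1/4)·R1: [0, 4, 0, -7/2, 3]
2 nonzero rows, so the 2 vectors span a space of dimension 2.
Since 2 = 2, the vectors are linearly independent.

yes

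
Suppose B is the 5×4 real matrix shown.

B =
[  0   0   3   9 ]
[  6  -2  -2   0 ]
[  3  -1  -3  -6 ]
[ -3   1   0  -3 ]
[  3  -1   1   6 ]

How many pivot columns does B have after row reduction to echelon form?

Row reduce to echelon form.
Swap R1 ↔ R2
R3 ← R3 − (1/2)·R1: [0, 0, -2, -6]
R4 ← R4 + (1/2)·R1: [0, 0, -1, -3]
R5 ← R5 − (1/2)·R1: [0, 0, 2, 6]
R3 ← R3 + (2/3)·R2: [0, 0, 0, 0]
R4 ← R4 + (1/3)·R2: [0, 0, 0, 0]
R5 ← R5 − (2/3)·R2: [0, 0, 0, 0]
Echelon form has 2 nonzero rows, so rank(B) = 2.
Each nonzero row contributes one pivot column: 2 pivot columns.

2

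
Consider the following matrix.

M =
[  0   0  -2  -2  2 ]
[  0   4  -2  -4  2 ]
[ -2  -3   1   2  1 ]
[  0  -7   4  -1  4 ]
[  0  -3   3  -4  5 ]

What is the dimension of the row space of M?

Row reduce to echelon form.
Swap R1 ↔ R3
R4 ← R4 + (7/4)·R2: [0, 0, 1/2, -8, 15/2]
R5 ← R5 + (3/4)·R2: [0, 0, 3/2, -7, 13/2]
R4 ← R4 + (1/4)·R3: [0, 0, 0, -17/2, 8]
R5 ← R5 + (3/4)·R3: [0, 0, 0, -17/2, 8]
R5 ← R5 − R4: [0, 0, 0, 0, 0]
Echelon form has 4 nonzero rows, so rank(M) = 4.
The row space has dimension equal to the rank: 4.

4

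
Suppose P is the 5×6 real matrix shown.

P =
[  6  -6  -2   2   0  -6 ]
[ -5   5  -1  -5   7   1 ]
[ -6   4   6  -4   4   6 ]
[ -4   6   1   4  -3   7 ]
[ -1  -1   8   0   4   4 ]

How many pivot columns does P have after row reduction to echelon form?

5

Row reduce to echelon form.
R2 ← R2 + (5/6)·R1: [0, 0, -8/3, -10/3, 7, -4]
R3 ← R3 + R1: [0, -2, 4, -2, 4, 0]
R4 ← R4 + (2/3)·R1: [0, 2, -1/3, 16/3, -3, 3]
R5 ← R5 + (1/6)·R1: [0, -2, 23/3, 1/3, 4, 3]
Swap R2 ↔ R3
R4 ← R4 + R2: [0, 0, 11/3, 10/3, 1, 3]
R5 ← R5 − R2: [0, 0, 11/3, 7/3, 0, 3]
R4 ← R4 + (11/8)·R3: [0, 0, 0, -5/4, 85/8, -5/2]
R5 ← R5 + (11/8)·R3: [0, 0, 0, -9/4, 77/8, -5/2]
R5 ← R5 − (9/5)·R4: [0, 0, 0, 0, -19/2, 2]
Echelon form has 5 nonzero rows, so rank(P) = 5.
Each nonzero row contributes one pivot column: 5 pivot columns.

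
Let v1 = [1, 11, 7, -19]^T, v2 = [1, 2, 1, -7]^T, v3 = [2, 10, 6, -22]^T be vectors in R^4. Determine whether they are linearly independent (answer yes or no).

no

Form the matrix with these vectors as rows and row reduce.
R2 ← R2 − R1: [0, -9, -6, 12]
R3 ← R3 − (2)·R1: [0, -12, -8, 16]
R3 ← R3 − (4/3)·R2: [0, 0, 0, 0]
2 nonzero rows, so the 3 vectors span a space of dimension 2.
Since 2 < 3, the vectors are linearly dependent.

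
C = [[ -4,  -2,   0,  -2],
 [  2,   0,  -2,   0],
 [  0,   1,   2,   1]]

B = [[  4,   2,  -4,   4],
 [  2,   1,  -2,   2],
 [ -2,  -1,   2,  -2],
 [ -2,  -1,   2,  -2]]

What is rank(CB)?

First compute CB:
[[-16,  -8,  16, -16],
 [ 12,   6, -12,  12],
 [ -4,  -2,   4,  -4]]
Now row reduce the product.
R2 ← R2 + (3/4)·R1: [0, 0, 0, 0]
R3 ← R3 − (1/4)·R1: [0, 0, 0, 0]
1 nonzero row, so rank(CB) = 1.

1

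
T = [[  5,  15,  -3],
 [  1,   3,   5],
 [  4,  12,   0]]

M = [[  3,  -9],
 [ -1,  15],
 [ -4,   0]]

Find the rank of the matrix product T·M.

2

First compute TM:
[[ 12, 180],
 [-20,  36],
 [  0, 144]]
Now row reduce the product.
R2 ← R2 + (5/3)·R1: [0, 336]
R3 ← R3 − (3/7)·R2: [0, 0]
2 nonzero rows, so rank(TM) = 2.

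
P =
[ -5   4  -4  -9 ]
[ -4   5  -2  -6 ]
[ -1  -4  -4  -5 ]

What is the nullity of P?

2

Row reduce to echelon form.
R2 ← R2 − (4/5)·R1: [0, 9/5, 6/5, 6/5]
R3 ← R3 − (1/5)·R1: [0, -24/5, -16/5, -16/5]
R3 ← R3 + (8/3)·R2: [0, 0, 0, 0]
2 nonzero rows, so rank(P) = 2.
P has 4 columns; by rank–nullity, nullity = 4 − 2 = 2.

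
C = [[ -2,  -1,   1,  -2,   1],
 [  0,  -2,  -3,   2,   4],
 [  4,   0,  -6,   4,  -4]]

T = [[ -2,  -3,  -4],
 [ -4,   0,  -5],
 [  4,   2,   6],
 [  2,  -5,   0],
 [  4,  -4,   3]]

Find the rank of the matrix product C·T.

First compute CT:
[[ 12,  14,  22],
 [ 16, -32,   4],
 [-40, -28, -64]]
Now row reduce the product.
R2 ← R2 − (4/3)·R1: [0, -152/3, -76/3]
R3 ← R3 + (10/3)·R1: [0, 56/3, 28/3]
R3 ← R3 + (7/19)·R2: [0, 0, 0]
2 nonzero rows, so rank(CT) = 2.

2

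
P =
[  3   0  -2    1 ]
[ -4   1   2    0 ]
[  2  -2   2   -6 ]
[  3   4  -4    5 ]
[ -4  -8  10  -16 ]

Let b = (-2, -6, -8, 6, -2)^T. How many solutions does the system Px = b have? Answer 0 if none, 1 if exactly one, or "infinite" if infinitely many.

0

Row reduce the augmented matrix [P | b].
R2 ← R2 + (4/3)·R1: [0, 1, -2/3, 4/3, -26/3]
R3 ← R3 − (2/3)·R1: [0, -2, 10/3, -20/3, -20/3]
R4 ← R4 − R1: [0, 4, -2, 4, 8]
R5 ← R5 + (4/3)·R1: [0, -8, 22/3, -44/3, -14/3]
R3 ← R3 + (2)·R2: [0, 0, 2, -4, -24]
R4 ← R4 − (4)·R2: [0, 0, 2/3, -4/3, 128/3]
R5 ← R5 + (8)·R2: [0, 0, 2, -4, -74]
R4 ← R4 − (1/3)·R3: [0, 0, 0, 0, 152/3]
R5 ← R5 − R3: [0, 0, 0, 0, -50]
R5 ← R5 + (75/76)·R4: [0, 0, 0, 0, 0]
The echelon form has 4 nonzero rows; the last pivot sits in the augmented column, so rank(P) = 3 but rank([P|b]) = 4.
Since the ranks differ, the system is inconsistent.
It has no solutions.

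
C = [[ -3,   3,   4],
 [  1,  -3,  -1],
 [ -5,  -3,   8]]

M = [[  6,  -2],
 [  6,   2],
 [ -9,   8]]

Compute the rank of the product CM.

2

First compute CM:
[[-36,  44],
 [ -3, -16],
 [-120,  68]]
Now row reduce the product.
R2 ← R2 − (1/12)·R1: [0, -59/3]
R3 ← R3 − (10/3)·R1: [0, -236/3]
R3 ← R3 − (4)·R2: [0, 0]
2 nonzero rows, so rank(CM) = 2.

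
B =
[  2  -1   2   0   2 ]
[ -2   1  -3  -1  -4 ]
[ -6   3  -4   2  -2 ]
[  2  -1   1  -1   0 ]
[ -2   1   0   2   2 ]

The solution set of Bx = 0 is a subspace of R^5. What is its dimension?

Row reduce to echelon form.
R2 ← R2 + R1: [0, 0, -1, -1, -2]
R3 ← R3 + (3)·R1: [0, 0, 2, 2, 4]
R4 ← R4 − R1: [0, 0, -1, -1, -2]
R5 ← R5 + R1: [0, 0, 2, 2, 4]
R3 ← R3 + (2)·R2: [0, 0, 0, 0, 0]
R4 ← R4 − R2: [0, 0, 0, 0, 0]
R5 ← R5 + (2)·R2: [0, 0, 0, 0, 0]
2 nonzero rows, so rank(B) = 2.
B has 5 columns; by rank–nullity, nullity = 5 − 2 = 3.

3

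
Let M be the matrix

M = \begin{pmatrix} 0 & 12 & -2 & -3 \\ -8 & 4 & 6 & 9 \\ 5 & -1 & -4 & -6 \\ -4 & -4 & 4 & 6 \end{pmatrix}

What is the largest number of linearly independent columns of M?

2

Row reduce to echelon form.
Swap R1 ↔ R2
R3 ← R3 + (5/8)·R1: [0, 3/2, -1/4, -3/8]
R4 ← R4 − (1/2)·R1: [0, -6, 1, 3/2]
R3 ← R3 − (1/8)·R2: [0, 0, 0, 0]
R4 ← R4 + (1/2)·R2: [0, 0, 0, 0]
Echelon form has 2 nonzero rows, so rank(M) = 2.
The rank gives the maximum number of linearly independent columns: 2.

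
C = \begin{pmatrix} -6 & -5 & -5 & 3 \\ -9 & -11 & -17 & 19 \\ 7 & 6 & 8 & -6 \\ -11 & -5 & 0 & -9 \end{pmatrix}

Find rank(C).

Row reduce to echelon form.
R2 ← R2 − (3/2)·R1: [0, -7/2, -19/2, 29/2]
R3 ← R3 + (7/6)·R1: [0, 1/6, 13/6, -5/2]
R4 ← R4 − (11/6)·R1: [0, 25/6, 55/6, -29/2]
R3 ← R3 + (1/21)·R2: [0, 0, 12/7, -38/21]
R4 ← R4 + (25/21)·R2: [0, 0, -15/7, 58/21]
R4 ← R4 + (5/4)·R3: [0, 0, 0, 1/2]
Echelon form has 4 nonzero rows, so rank(C) = 4.

4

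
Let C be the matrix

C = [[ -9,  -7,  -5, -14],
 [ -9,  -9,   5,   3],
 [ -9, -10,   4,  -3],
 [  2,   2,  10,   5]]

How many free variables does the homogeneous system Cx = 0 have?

0

Row reduce to echelon form.
R2 ← R2 − R1: [0, -2, 10, 17]
R3 ← R3 − R1: [0, -3, 9, 11]
R4 ← R4 + (2/9)·R1: [0, 4/9, 80/9, 17/9]
R3 ← R3 − (3/2)·R2: [0, 0, -6, -29/2]
R4 ← R4 + (2/9)·R2: [0, 0, 100/9, 17/3]
R4 ← R4 + (50/27)·R3: [0, 0, 0, -572/27]
4 nonzero rows, so rank(C) = 4.
C has 4 columns; by rank–nullity, nullity = 4 − 4 = 0.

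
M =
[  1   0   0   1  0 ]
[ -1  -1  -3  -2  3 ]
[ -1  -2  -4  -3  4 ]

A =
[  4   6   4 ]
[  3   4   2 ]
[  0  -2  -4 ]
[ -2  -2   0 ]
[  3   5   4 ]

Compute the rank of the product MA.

First compute MA:
[[  2,   4,   4],
 [  6,  15,  18],
 [  8,  20,  24]]
Now row reduce the product.
R2 ← R2 − (3)·R1: [0, 3, 6]
R3 ← R3 − (4)·R1: [0, 4, 8]
R3 ← R3 − (4/3)·R2: [0, 0, 0]
2 nonzero rows, so rank(MA) = 2.

2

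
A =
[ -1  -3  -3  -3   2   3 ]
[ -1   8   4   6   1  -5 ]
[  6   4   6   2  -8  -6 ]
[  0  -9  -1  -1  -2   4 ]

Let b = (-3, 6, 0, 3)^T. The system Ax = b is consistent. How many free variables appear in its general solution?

Row reduce the augmented matrix [A | b].
R2 ← R2 − R1: [0, 11, 7, 9, -1, -8, 9]
R3 ← R3 + (6)·R1: [0, -14, -12, -16, 4, 12, -18]
R3 ← R3 + (14/11)·R2: [0, 0, -34/11, -50/11, 30/11, 20/11, -72/11]
R4 ← R4 + (9/11)·R2: [0, 0, 52/11, 70/11, -31/11, -28/11, 114/11]
R4 ← R4 + (26/17)·R3: [0, 0, 0, -10/17, 23/17, 4/17, 6/17]
The echelon form has 4 nonzero rows, and every pivot lies in the first 6 columns, so rank(A) = rank([A|b]) = 4.
The system is consistent.
Free variables = (unknowns) − (rank) = 6 − 4 = 2.

2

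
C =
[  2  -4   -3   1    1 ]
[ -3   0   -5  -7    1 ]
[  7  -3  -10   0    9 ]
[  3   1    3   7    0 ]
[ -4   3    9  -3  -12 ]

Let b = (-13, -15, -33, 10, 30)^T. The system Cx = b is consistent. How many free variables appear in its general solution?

Row reduce the augmented matrix [C | b].
R2 ← R2 + (3/2)·R1: [0, -6, -19/2, -11/2, 5/2, -69/2]
R3 ← R3 − (7/2)·R1: [0, 11, 1/2, -7/2, 11/2, 25/2]
R4 ← R4 − (3/2)·R1: [0, 7, 15/2, 11/2, -3/2, 59/2]
R5 ← R5 + (2)·R1: [0, -5, 3, -1, -10, 4]
R3 ← R3 + (11/6)·R2: [0, 0, -203/12, -163/12, 121/12, -203/4]
R4 ← R4 + (7/6)·R2: [0, 0, -43/12, -11/12, 17/12, -43/4]
R5 ← R5 − (5/6)·R2: [0, 0, 131/12, 43/12, -145/12, 131/4]
R4 ← R4 − (43/203)·R3: [0, 0, 0, 398/203, -146/203, 0]
R5 ← R5 + (131/203)·R3: [0, 0, 0, -1052/203, -1132/203, 0]
R5 ← R5 + (526/199)·R4: [0, 0, 0, 0, -1488/199, 0]
The echelon form has 5 nonzero rows, and every pivot lies in the first 5 columns, so rank(C) = rank([C|b]) = 5.
The system is consistent.
Free variables = (unknowns) − (rank) = 5 − 5 = 0.

0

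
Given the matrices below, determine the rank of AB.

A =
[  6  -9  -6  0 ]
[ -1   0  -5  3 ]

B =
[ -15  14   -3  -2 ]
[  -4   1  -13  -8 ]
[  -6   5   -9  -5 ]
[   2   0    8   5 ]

2

First compute AB:
[[-18,  45, 153,  90],
 [ 51, -39,  72,  42]]
Now row reduce the product.
R2 ← R2 + (17/6)·R1: [0, 177/2, 1011/2, 297]
2 nonzero rows, so rank(AB) = 2.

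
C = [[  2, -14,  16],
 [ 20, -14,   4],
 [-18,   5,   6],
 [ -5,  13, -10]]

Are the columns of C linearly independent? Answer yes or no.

yes

Row reduce C to echelon form.
R2 ← R2 − (10)·R1: [0, 126, -156]
R3 ← R3 + (9)·R1: [0, -121, 150]
R4 ← R4 + (5/2)·R1: [0, -22, 30]
R3 ← R3 + (121/126)·R2: [0, 0, 4/21]
R4 ← R4 + (11/63)·R2: [0, 0, 58/21]
R4 ← R4 − (29/2)·R3: [0, 0, 0]
3 pivots among 3 columns.
Every column is a pivot column, so the columns are linearly independent.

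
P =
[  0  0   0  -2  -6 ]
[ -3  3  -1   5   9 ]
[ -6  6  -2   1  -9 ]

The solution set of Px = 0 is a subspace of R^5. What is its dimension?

Row reduce to echelon form.
Swap R1 ↔ R2
R3 ← R3 − (2)·R1: [0, 0, 0, -9, -27]
R3 ← R3 − (9/2)·R2: [0, 0, 0, 0, 0]
2 nonzero rows, so rank(P) = 2.
P has 5 columns; by rank–nullity, nullity = 5 − 2 = 3.

3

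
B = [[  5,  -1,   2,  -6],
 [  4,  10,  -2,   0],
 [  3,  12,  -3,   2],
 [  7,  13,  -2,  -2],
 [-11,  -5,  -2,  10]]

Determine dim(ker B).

Row reduce to echelon form.
R2 ← R2 − (4/5)·R1: [0, 54/5, -18/5, 24/5]
R3 ← R3 − (3/5)·R1: [0, 63/5, -21/5, 28/5]
R4 ← R4 − (7/5)·R1: [0, 72/5, -24/5, 32/5]
R5 ← R5 + (11/5)·R1: [0, -36/5, 12/5, -16/5]
R3 ← R3 − (7/6)·R2: [0, 0, 0, 0]
R4 ← R4 − (4/3)·R2: [0, 0, 0, 0]
R5 ← R5 + (2/3)·R2: [0, 0, 0, 0]
2 nonzero rows, so rank(B) = 2.
B has 4 columns; by rank–nullity, nullity = 4 − 2 = 2.

2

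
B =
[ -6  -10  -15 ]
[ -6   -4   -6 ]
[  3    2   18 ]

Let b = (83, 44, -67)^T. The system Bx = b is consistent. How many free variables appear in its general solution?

Row reduce the augmented matrix [B | b].
R2 ← R2 − R1: [0, 6, 9, -39]
R3 ← R3 + (1/2)·R1: [0, -3, 21/2, -51/2]
R3 ← R3 + (1/2)·R2: [0, 0, 15, -45]
The echelon form has 3 nonzero rows, and every pivot lies in the first 3 columns, so rank(B) = rank([B|b]) = 3.
The system is consistent.
Free variables = (unknowns) − (rank) = 3 − 3 = 0.

0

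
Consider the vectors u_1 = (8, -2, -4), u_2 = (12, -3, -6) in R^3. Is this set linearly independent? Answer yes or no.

no

Form the matrix with these vectors as rows and row reduce.
R2 ← R2 − (3/2)·R1: [0, 0, 0]
1 nonzero row, so the 2 vectors span a space of dimension 1.
Since 1 < 2, the vectors are linearly dependent.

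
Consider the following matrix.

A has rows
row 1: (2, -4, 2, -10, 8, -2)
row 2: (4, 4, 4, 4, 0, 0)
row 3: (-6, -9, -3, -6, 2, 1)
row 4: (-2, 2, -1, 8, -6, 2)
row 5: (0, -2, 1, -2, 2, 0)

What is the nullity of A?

Row reduce to echelon form.
R2 ← R2 − (2)·R1: [0, 12, 0, 24, -16, 4]
R3 ← R3 + (3)·R1: [0, -21, 3, -36, 26, -5]
R4 ← R4 + R1: [0, -2, 1, -2, 2, 0]
R3 ← R3 + (7/4)·R2: [0, 0, 3, 6, -2, 2]
R4 ← R4 + (1/6)·R2: [0, 0, 1, 2, -2/3, 2/3]
R5 ← R5 + (1/6)·R2: [0, 0, 1, 2, -2/3, 2/3]
R4 ← R4 − (1/3)·R3: [0, 0, 0, 0, 0, 0]
R5 ← R5 − (1/3)·R3: [0, 0, 0, 0, 0, 0]
3 nonzero rows, so rank(A) = 3.
A has 6 columns; by rank–nullity, nullity = 6 − 3 = 3.

3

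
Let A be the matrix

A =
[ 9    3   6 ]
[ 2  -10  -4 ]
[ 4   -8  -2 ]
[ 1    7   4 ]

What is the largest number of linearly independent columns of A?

2

Row reduce to echelon form.
R2 ← R2 − (2/9)·R1: [0, -32/3, -16/3]
R3 ← R3 − (4/9)·R1: [0, -28/3, -14/3]
R4 ← R4 − (1/9)·R1: [0, 20/3, 10/3]
R3 ← R3 − (7/8)·R2: [0, 0, 0]
R4 ← R4 + (5/8)·R2: [0, 0, 0]
Echelon form has 2 nonzero rows, so rank(A) = 2.
The rank gives the maximum number of linearly independent columns: 2.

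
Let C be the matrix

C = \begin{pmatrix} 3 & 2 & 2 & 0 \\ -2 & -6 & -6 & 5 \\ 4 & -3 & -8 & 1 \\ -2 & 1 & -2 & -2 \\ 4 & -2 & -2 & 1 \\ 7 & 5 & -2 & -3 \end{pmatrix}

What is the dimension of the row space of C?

Row reduce to echelon form.
R2 ← R2 + (2/3)·R1: [0, -14/3, -14/3, 5]
R3 ← R3 − (4/3)·R1: [0, -17/3, -32/3, 1]
R4 ← R4 + (2/3)·R1: [0, 7/3, -2/3, -2]
R5 ← R5 − (4/3)·R1: [0, -14/3, -14/3, 1]
R6 ← R6 − (7/3)·R1: [0, 1/3, -20/3, -3]
R3 ← R3 − (17/14)·R2: [0, 0, -5, -71/14]
R4 ← R4 + (1/2)·R2: [0, 0, -3, 1/2]
R5 ← R5 − R2: [0, 0, 0, -4]
R6 ← R6 + (1/14)·R2: [0, 0, -7, -37/14]
R4 ← R4 − (3/5)·R3: [0, 0, 0, 124/35]
R6 ← R6 − (7/5)·R3: [0, 0, 0, 156/35]
R5 ← R5 + (35/31)·R4: [0, 0, 0, 0]
R6 ← R6 − (39/31)·R4: [0, 0, 0, 0]
Echelon form has 4 nonzero rows, so rank(C) = 4.
The row space has dimension equal to the rank: 4.

4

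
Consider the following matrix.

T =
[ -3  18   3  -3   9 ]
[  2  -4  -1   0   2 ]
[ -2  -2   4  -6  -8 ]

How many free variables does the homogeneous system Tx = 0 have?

2

Row reduce to echelon form.
R2 ← R2 + (2/3)·R1: [0, 8, 1, -2, 8]
R3 ← R3 − (2/3)·R1: [0, -14, 2, -4, -14]
R3 ← R3 + (7/4)·R2: [0, 0, 15/4, -15/2, 0]
3 nonzero rows, so rank(T) = 3.
T has 5 columns; by rank–nullity, nullity = 5 − 3 = 2.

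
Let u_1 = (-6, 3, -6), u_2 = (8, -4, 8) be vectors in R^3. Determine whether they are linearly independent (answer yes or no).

no

Form the matrix with these vectors as rows and row reduce.
R2 ← R2 + (4/3)·R1: [0, 0, 0]
1 nonzero row, so the 2 vectors span a space of dimension 1.
Since 1 < 2, the vectors are linearly dependent.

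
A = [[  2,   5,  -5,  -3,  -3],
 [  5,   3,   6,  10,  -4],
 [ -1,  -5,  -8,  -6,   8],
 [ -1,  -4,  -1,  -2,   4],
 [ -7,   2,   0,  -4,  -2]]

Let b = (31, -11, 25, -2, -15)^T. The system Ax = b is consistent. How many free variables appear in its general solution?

0

Row reduce the augmented matrix [A | b].
R2 ← R2 − (5/2)·R1: [0, -19/2, 37/2, 35/2, 7/2, -177/2]
R3 ← R3 + (1/2)·R1: [0, -5/2, -21/2, -15/2, 13/2, 81/2]
R4 ← R4 + (1/2)·R1: [0, -3/2, -7/2, -7/2, 5/2, 27/2]
R5 ← R5 + (7/2)·R1: [0, 39/2, -35/2, -29/2, -25/2, 187/2]
R3 ← R3 − (5/19)·R2: [0, 0, -292/19, -230/19, 106/19, 1212/19]
R4 ← R4 − (3/19)·R2: [0, 0, -122/19, -119/19, 37/19, 522/19]
R5 ← R5 + (39/19)·R2: [0, 0, 389/19, 407/19, -101/19, -1675/19]
R4 ← R4 − (61/146)·R3: [0, 0, 0, -88/73, -28/73, 60/73]
R5 ← R5 + (389/292)·R3: [0, 0, 0, 773/146, 309/146, -232/73]
R5 ← R5 + (773/176)·R4: [0, 0, 0, 0, 19/44, 19/44]
The echelon form has 5 nonzero rows, and every pivot lies in the first 5 columns, so rank(A) = rank([A|b]) = 5.
The system is consistent.
Free variables = (unknowns) − (rank) = 5 − 5 = 0.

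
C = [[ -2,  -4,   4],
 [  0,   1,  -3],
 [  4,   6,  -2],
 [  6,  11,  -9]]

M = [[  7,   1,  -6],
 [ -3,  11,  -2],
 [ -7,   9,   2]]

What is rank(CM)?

First compute CM:
[[-30, -10,  28],
 [ 18, -16,  -8],
 [ 24,  52, -40],
 [ 72,  46, -76]]
Now row reduce the product.
R2 ← R2 + (3/5)·R1: [0, -22, 44/5]
R3 ← R3 + (4/5)·R1: [0, 44, -88/5]
R4 ← R4 + (12/5)·R1: [0, 22, -44/5]
R3 ← R3 + (2)·R2: [0, 0, 0]
R4 ← R4 + R2: [0, 0, 0]
2 nonzero rows, so rank(CM) = 2.

2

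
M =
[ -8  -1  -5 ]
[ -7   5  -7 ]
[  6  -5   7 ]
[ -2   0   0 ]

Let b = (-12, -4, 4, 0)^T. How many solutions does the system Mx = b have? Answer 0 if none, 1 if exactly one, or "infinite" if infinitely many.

1

Row reduce the augmented matrix [M | b].
R2 ← R2 − (7/8)·R1: [0, 47/8, -21/8, 13/2]
R3 ← R3 + (3/4)·R1: [0, -23/4, 13/4, -5]
R4 ← R4 − (1/4)·R1: [0, 1/4, 5/4, 3]
R3 ← R3 + (46/47)·R2: [0, 0, 32/47, 64/47]
R4 ← R4 − (2/47)·R2: [0, 0, 64/47, 128/47]
R4 ← R4 − (2)·R3: [0, 0, 0, 0]
The echelon form has 3 nonzero rows, and every pivot lies in the first 3 columns, so rank(M) = rank([M|b]) = 3.
The system is consistent.
rank = 3 = number of unknowns, so the solution is unique.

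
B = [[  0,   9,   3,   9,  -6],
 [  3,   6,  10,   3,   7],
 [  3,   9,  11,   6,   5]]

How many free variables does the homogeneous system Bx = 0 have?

3

Row reduce to echelon form.
Swap R1 ↔ R2
R3 ← R3 − R1: [0, 3, 1, 3, -2]
R3 ← R3 − (1/3)·R2: [0, 0, 0, 0, 0]
2 nonzero rows, so rank(B) = 2.
B has 5 columns; by rank–nullity, nullity = 5 − 2 = 3.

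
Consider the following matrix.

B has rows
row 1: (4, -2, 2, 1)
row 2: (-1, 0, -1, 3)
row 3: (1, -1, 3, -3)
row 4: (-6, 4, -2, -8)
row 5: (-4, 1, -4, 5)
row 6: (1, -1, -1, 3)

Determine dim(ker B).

Row reduce to echelon form.
R2 ← R2 + (1/4)·R1: [0, -1/2, -1/2, 13/4]
R3 ← R3 − (1/4)·R1: [0, -1/2, 5/2, -13/4]
R4 ← R4 + (3/2)·R1: [0, 1, 1, -13/2]
R5 ← R5 + R1: [0, -1, -2, 6]
R6 ← R6 − (1/4)·R1: [0, -1/2, -3/2, 11/4]
R3 ← R3 − R2: [0, 0, 3, -13/2]
R4 ← R4 + (2)·R2: [0, 0, 0, 0]
R5 ← R5 − (2)·R2: [0, 0, -1, -1/2]
R6 ← R6 − R2: [0, 0, -1, -1/2]
R5 ← R5 + (1/3)·R3: [0, 0, 0, -8/3]
R6 ← R6 + (1/3)·R3: [0, 0, 0, -8/3]
Swap R4 ↔ R5
R6 ← R6 − R4: [0, 0, 0, 0]
4 nonzero rows, so rank(B) = 4.
B has 4 columns; by rank–nullity, nullity = 4 − 4 = 0.

0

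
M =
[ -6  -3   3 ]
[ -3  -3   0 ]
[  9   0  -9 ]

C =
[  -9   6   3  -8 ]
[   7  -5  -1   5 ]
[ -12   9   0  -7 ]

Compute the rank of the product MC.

First compute MC:
[[ -3,   6, -15,  12],
 [  6,  -3,  -6,   9],
 [ 27, -27,  27,  -9]]
Now row reduce the product.
R2 ← R2 + (2)·R1: [0, 9, -36, 33]
R3 ← R3 + (9)·R1: [0, 27, -108, 99]
R3 ← R3 − (3)·R2: [0, 0, 0, 0]
2 nonzero rows, so rank(MC) = 2.

2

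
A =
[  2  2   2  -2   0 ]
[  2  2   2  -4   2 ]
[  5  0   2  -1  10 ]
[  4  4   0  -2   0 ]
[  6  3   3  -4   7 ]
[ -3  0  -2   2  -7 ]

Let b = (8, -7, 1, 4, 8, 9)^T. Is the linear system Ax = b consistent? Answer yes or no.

no

Row reduce the augmented matrix [A | b].
R2 ← R2 − R1: [0, 0, 0, -2, 2, -15]
R3 ← R3 − (5/2)·R1: [0, -5, -3, 4, 10, -19]
R4 ← R4 − (2)·R1: [0, 0, -4, 2, 0, -12]
R5 ← R5 − (3)·R1: [0, -3, -3, 2, 7, -16]
R6 ← R6 + (3/2)·R1: [0, 3, 1, -1, -7, 21]
Swap R2 ↔ R3
R5 ← R5 − (3/5)·R2: [0, 0, -6/5, -2/5, 1, -23/5]
R6 ← R6 + (3/5)·R2: [0, 0, -4/5, 7/5, -1, 48/5]
Swap R3 ↔ R4
R5 ← R5 − (3/10)·R3: [0, 0, 0, -1, 1, -1]
R6 ← R6 − (1/5)·R3: [0, 0, 0, 1, -1, 12]
R5 ← R5 − (1/2)·R4: [0, 0, 0, 0, 0, 13/2]
R6 ← R6 + (1/2)·R4: [0, 0, 0, 0, 0, 9/2]
R6 ← R6 − (9/13)·R5: [0, 0, 0, 0, 0, 0]
The echelon form has 5 nonzero rows; the last pivot sits in the augmented column, so rank(A) = 4 but rank([A|b]) = 5.
Since the ranks differ, the system is inconsistent.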